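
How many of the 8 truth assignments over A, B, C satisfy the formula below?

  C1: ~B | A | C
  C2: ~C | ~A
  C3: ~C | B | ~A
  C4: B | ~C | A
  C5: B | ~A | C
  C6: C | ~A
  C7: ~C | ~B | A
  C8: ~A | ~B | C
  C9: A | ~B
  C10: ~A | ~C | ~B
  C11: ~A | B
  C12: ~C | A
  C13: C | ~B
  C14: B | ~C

There are 2^3 = 8 truth assignments over (A, B, C).
Check each against the 14 clauses (columns in the order A, B, C):
  F F F  ✓ satisfies all
  F F T  ✗ fails (B | ~C | A)
  F T F  ✗ fails (~B | A | C)
  F T T  ✗ fails (~C | ~B | A)
  T F F  ✗ fails (B | ~A | C)
  T F T  ✗ fails (~C | ~A)
  T T F  ✗ fails (C | ~A)
  T T T  ✗ fails (~C | ~A)
1 of the 8 rows is a model.

1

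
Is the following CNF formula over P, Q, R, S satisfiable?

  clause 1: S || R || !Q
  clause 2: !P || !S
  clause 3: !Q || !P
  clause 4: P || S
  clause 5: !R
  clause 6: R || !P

Unit clause (!R) forces R = false.
Unit clause (!P) forces P = false.
Unit clause (S) forces S = true.
Every clause is now satisfied; Q is unconstrained.
A satisfying assignment: P ↦ false; Q ↦ false; R ↦ false; S ↦ true.

Satisfiable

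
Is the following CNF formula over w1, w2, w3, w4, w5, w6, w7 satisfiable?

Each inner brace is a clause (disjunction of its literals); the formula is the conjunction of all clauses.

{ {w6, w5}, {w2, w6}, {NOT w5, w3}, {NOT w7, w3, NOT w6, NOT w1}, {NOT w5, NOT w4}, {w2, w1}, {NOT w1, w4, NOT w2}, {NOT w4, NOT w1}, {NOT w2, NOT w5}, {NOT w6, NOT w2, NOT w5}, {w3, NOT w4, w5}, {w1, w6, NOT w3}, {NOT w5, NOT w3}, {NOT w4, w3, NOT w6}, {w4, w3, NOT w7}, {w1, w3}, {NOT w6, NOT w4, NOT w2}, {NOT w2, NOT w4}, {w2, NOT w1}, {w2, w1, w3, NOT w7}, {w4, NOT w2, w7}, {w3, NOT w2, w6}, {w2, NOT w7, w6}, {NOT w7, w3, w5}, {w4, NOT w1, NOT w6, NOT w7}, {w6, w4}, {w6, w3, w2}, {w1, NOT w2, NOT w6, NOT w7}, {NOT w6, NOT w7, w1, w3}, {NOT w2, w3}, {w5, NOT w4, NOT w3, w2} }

No

Suppose w6 = true.
Suppose w5 = false.
Suppose w2 = true.
From the singleton clause (NOT w4), w4 = false.
From the singleton clause (NOT w1), w1 = false.
From the singleton clause (w3), w3 = true.
From the singleton clause (w7), w7 = true.
But (NOT w7) is also a unit clause — contradiction.
That branch fails; take w2 = false instead.
From the singleton clause (w1), w1 = true.
But (NOT w1) is also a unit clause — contradiction.
Neither w2 = true nor w2 = false works.
That branch fails; take w5 = true instead.
From the singleton clause (w3), w3 = true.
But (NOT w3) is also a unit clause — contradiction.
Neither w5 = true nor w5 = false works.
That branch fails; take w6 = false instead.
From the singleton clause (w5), w5 = true.
From the singleton clause (w2), w2 = true.
But (NOT w2) is also a unit clause — contradiction.
Neither w6 = true nor w6 = false works.
No assignment satisfies every clause.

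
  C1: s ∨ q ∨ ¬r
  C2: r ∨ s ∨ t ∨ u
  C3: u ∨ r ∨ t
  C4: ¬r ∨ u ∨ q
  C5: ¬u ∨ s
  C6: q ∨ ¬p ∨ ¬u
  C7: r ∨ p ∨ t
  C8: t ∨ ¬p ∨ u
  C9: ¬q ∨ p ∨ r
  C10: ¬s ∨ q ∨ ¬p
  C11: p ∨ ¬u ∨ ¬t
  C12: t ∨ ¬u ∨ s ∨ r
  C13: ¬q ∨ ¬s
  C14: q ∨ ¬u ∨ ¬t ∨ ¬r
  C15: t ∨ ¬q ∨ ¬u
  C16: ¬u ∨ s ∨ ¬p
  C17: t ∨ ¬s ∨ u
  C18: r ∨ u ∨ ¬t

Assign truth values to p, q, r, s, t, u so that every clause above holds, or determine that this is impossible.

Suppose u = False.
Suppose r = True.
The clause (q) is unit, so q = True.
The clause (¬s) is unit, so s = False.
Suppose t = True.
No clause remains; p is free.

p ↦ True, q ↦ True, r ↦ True, s ↦ False, t ↦ True, u ↦ False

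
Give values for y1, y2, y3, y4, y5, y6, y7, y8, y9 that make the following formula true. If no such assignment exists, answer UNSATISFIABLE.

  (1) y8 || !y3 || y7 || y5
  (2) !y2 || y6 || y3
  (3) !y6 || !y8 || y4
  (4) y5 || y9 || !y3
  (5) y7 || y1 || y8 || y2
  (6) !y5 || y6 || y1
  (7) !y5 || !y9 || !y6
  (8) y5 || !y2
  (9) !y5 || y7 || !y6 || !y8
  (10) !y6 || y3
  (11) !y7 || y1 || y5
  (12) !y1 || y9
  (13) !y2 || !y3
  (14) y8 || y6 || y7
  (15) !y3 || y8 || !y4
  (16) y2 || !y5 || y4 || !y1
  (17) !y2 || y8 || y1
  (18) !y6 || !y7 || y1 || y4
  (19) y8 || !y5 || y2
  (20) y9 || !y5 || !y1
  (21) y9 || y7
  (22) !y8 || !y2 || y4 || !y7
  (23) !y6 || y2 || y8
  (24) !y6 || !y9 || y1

y1=true, y2=false, y3=true, y4=true, y5=false, y6=false, y7=false, y8=true, y9=true

Try y5 = false.
Unit clause (!y2) forces y2 = false.
Try y9 = true.
Try y6 = false.
Try y7 = false.
Unit clause (y8) forces y8 = true.
Every clause is now satisfied; y1, y3, y4 are unconstrained.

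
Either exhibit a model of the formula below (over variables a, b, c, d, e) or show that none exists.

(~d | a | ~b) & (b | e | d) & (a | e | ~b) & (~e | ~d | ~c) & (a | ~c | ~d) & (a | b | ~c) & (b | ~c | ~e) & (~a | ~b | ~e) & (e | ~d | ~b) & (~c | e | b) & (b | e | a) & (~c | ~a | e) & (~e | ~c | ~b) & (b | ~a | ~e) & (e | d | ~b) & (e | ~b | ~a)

a=0,  b=0,  c=0,  d=0,  e=1

Case d = 0:
Case b = 0:
Unit clause (e) forces e = 1.
Unit clause (~c) forces c = 0.
Unit clause (~a) forces a = 0.
All clauses are satisfied.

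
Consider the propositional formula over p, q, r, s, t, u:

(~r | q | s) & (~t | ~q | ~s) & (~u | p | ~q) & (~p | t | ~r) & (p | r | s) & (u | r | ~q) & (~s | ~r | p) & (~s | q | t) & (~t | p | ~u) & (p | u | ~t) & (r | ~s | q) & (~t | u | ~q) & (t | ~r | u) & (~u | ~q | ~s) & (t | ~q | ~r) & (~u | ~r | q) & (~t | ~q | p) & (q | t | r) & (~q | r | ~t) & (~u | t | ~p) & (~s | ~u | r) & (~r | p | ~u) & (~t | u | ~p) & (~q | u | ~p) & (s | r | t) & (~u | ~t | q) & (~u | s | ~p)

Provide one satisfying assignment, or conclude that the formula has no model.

UNSATISFIABLE

Case r = 0:
Case p = 1:
Case u = 1:
The clause (t) is unit, so t = 1.
The clause (~q) is unit, so q = 0.
That conflicts with the unit clause (q).
So u must be the other value — set u = 0.
The clause (~q) is unit, so q = 0.
The clause (~s) is unit, so s = 0.
The clause (t) is unit, so t = 1.
That conflicts with the unit clause (~t).
Either choice for u ends in contradiction.
So p must be the other value — set p = 0.
The clause (s) is unit, so s = 1.
The clause (q) is unit, so q = 1.
The clause (~t) is unit, so t = 0.
The clause (~u) is unit, so u = 0.
That conflicts with the unit clause (u).
Either choice for p ends in contradiction.
So r must be the other value — set r = 1.
Case q = 1:
The clause (t) is unit, so t = 1.
The clause (~s) is unit, so s = 0.
The clause (u) is unit, so u = 1.
The clause (p) is unit, so p = 1.
That conflicts with the unit clause (~p).
So q must be the other value — set q = 0.
The clause (s) is unit, so s = 1.
The clause (p) is unit, so p = 1.
The clause (t) is unit, so t = 1.
The clause (~u) is unit, so u = 0.
That conflicts with the unit clause (u).
Either choice for q ends in contradiction.
Either choice for r ends in contradiction.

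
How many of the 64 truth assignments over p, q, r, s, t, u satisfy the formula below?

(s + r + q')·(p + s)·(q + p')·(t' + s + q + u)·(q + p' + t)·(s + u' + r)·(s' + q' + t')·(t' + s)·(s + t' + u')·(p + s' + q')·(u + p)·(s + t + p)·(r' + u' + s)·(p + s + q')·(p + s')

5

There are 2^6 = 64 truth assignments over (p, q, r, s, t, u).
Split on q. With q = 1, the clauses containing q are satisfied and q' drops from the rest; 5 of the 2^5 = 32 assignments to the other variables satisfy what remains.
With q = 0, by the same count on the reduced clause set, 0 assignments work.
Total: 5 + 0 = 5.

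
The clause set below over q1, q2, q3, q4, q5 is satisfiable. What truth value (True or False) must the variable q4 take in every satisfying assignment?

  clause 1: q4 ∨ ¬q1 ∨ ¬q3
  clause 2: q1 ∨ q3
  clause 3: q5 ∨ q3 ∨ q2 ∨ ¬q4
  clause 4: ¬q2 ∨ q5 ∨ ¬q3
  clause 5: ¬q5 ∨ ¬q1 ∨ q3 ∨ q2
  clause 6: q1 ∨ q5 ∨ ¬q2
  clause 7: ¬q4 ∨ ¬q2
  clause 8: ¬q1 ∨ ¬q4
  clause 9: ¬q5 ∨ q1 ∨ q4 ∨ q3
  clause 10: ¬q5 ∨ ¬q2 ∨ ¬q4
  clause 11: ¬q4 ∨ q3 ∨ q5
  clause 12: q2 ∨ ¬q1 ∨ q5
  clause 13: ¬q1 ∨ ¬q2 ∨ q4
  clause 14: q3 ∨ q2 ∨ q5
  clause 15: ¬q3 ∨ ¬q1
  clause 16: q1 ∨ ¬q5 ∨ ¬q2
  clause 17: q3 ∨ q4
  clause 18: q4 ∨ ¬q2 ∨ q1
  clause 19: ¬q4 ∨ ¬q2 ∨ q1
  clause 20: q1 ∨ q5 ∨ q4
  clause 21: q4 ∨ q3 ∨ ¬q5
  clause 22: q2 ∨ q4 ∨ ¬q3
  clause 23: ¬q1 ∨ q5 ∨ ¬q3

Suppose q4 = False.
Unit clause (q3) forces q3 = True.
Unit clause (¬q1) forces q1 = False.
Unit clause (¬q2) forces q2 = False.
Now (q2) is unsatisfied and unit — conflict.
So every satisfying assignment has q4 = True.

True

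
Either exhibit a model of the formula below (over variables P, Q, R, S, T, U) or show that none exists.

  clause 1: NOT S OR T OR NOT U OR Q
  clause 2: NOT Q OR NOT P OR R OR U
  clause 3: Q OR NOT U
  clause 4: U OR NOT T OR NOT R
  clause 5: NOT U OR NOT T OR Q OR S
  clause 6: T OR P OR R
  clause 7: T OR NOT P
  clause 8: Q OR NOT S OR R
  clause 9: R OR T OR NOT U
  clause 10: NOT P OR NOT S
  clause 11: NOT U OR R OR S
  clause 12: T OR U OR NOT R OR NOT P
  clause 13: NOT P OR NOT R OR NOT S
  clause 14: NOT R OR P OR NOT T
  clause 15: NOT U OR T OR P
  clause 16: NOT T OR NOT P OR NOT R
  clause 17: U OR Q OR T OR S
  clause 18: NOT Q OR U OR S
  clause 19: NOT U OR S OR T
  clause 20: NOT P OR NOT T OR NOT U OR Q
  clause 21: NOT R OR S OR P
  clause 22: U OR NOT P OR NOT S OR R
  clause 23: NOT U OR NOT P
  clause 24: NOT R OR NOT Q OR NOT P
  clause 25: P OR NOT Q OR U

P ↦ false,  Q ↦ false,  R ↦ true,  S ↦ true,  T ↦ false,  U ↦ false

Try Q = false.
The clause (NOT U) is unit, so U = false.
Try T = false.
The clause (NOT P) is unit, so P = false.
The clause (R) is unit, so R = true.
The clause (S) is unit, so S = true.
This assignment satisfies each clause.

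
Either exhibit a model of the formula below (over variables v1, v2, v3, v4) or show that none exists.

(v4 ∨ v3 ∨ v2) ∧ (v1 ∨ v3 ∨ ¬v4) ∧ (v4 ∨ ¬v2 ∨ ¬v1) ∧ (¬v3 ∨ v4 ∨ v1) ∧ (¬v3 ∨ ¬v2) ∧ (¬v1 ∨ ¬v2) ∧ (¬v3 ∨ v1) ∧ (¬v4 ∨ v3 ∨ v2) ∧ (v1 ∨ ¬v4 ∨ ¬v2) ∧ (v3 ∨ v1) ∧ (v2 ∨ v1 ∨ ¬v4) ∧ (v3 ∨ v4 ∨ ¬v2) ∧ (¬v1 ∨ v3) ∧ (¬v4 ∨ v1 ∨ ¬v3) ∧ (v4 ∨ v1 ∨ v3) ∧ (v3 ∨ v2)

v1: True,  v2: False,  v3: True,  v4: False

Branch on v3: set v3 = True.
(¬v2) alone gives v2 = False.
(v1) alone gives v1 = True.
No clause remains; v4 is free.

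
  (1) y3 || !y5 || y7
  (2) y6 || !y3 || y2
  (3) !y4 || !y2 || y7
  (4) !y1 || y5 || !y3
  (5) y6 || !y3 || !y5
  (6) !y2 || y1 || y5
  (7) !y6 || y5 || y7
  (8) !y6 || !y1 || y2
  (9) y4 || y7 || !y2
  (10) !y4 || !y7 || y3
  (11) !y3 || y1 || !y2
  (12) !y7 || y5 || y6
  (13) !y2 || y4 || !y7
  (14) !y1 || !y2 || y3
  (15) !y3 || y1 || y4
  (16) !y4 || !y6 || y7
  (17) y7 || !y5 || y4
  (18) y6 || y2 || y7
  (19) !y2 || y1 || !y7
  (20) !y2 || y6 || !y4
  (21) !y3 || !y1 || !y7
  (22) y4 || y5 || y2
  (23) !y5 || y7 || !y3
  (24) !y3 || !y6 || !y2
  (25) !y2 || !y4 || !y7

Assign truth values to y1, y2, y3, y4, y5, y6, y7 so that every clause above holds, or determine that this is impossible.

y1: false,  y2: false,  y3: true,  y4: true,  y5: true,  y6: true,  y7: true

Case y3 = true:
Case y6 = true:
(!y2) alone gives y2 = false.
(!y1) alone gives y1 = false.
(y4) alone gives y4 = true.
(y7) alone gives y7 = true.
No clause remains; y5 is free.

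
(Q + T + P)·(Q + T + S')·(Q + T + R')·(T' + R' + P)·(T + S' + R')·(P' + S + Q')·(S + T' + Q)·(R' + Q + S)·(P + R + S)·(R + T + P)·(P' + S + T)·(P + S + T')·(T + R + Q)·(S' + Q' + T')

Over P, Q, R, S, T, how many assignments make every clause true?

There are 2^5 = 32 truth assignments over (P, Q, R, S, T).
Split on P. With P = 1, the clauses containing P are satisfied and P' drops from the rest; 3 of the 2^4 = 16 assignments to the other variables satisfy what remains.
With P = 0, by the same count on the reduced clause set, 2 assignments work.
(One model: P=F, Q=F, R=F, S=T, T=T.)
Total: 3 + 2 = 5.

5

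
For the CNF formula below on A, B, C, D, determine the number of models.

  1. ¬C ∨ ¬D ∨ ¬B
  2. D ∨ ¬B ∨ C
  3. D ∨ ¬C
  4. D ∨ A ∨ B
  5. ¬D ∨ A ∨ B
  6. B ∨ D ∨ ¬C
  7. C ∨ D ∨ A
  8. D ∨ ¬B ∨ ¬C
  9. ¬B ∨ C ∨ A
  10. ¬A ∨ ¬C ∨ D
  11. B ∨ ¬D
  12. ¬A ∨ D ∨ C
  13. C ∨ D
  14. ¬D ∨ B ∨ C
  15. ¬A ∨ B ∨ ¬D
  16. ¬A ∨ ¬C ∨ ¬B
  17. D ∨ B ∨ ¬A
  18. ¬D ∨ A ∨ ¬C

There are 2^4 = 16 truth assignments over (A, B, C, D).
Check each against the 18 clauses (columns in the order A, B, C, D):
  F F F F  ✗ fails (D ∨ A ∨ B)
  F F F T  ✗ fails (¬D ∨ A ∨ B)
  F F T F  ✗ fails (D ∨ ¬C)
  F F T T  ✗ fails (¬D ∨ A ∨ B)
  F T F F  ✗ fails (D ∨ ¬B ∨ C)
  F T F T  ✗ fails (¬B ∨ C ∨ A)
  F T T F  ✗ fails (D ∨ ¬C)
  F T T T  ✗ fails (¬C ∨ ¬D ∨ ¬B)
  T F F F  ✗ fails (¬A ∨ D ∨ C)
  T F F T  ✗ fails (B ∨ ¬D)
  T F T F  ✗ fails (D ∨ ¬C)
  T F T T  ✗ fails (B ∨ ¬D)
  T T F F  ✗ fails (D ∨ ¬B ∨ C)
  T T F T  ✓ satisfies all
  T T T F  ✗ fails (D ∨ ¬C)
  T T T T  ✗ fails (¬C ∨ ¬D ∨ ¬B)
1 of the 16 rows is a model.

1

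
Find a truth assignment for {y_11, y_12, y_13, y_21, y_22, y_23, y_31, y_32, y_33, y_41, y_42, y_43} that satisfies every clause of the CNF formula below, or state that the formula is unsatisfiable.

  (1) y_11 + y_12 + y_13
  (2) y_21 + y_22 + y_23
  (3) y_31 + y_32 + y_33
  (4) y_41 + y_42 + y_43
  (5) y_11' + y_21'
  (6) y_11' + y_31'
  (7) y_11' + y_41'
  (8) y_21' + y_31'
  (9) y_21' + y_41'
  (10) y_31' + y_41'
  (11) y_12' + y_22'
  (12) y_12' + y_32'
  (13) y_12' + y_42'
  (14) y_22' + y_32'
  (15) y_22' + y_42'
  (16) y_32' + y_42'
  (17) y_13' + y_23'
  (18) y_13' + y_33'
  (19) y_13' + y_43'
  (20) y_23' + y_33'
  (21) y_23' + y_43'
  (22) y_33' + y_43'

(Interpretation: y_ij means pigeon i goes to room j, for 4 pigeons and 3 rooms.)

Case y_11 = 0:
Case y_12 = 1:
Unit clause (y_22') forces y_22 = 0.
Unit clause (y_32') forces y_32 = 0.
Unit clause (y_42') forces y_42 = 0.
Case y_21 = 1:
Unit clause (y_31') forces y_31 = 0.
Unit clause (y_33) forces y_33 = 1.
Unit clause (y_41') forces y_41 = 0.
Unit clause (y_43) forces y_43 = 1.
But (y_43') is also a unit clause — contradiction.
Backtrack on y_21: now try y_21 = 0.
Unit clause (y_23) forces y_23 = 1.
Unit clause (y_13') forces y_13 = 0.
Unit clause (y_33') forces y_33 = 0.
Unit clause (y_31) forces y_31 = 1.
Unit clause (y_41') forces y_41 = 0.
Unit clause (y_43) forces y_43 = 1.
But (y_43') is also a unit clause — contradiction.
Neither y_21 = 1 nor y_21 = 0 works.
Backtrack on y_12: now try y_12 = 0.
Unit clause (y_13) forces y_13 = 1.
Unit clause (y_23') forces y_23 = 0.
Unit clause (y_33') forces y_33 = 0.
Unit clause (y_43') forces y_43 = 0.
Case y_21 = 1:
Unit clause (y_31') forces y_31 = 0.
Unit clause (y_32) forces y_32 = 1.
Unit clause (y_41') forces y_41 = 0.
Unit clause (y_42) forces y_42 = 1.
But (y_42') is also a unit clause — contradiction.
Backtrack on y_21: now try y_21 = 0.
Unit clause (y_22) forces y_22 = 1.
Unit clause (y_32') forces y_32 = 0.
Unit clause (y_31) forces y_31 = 1.
Unit clause (y_41') forces y_41 = 0.
Unit clause (y_42) forces y_42 = 1.
But (y_42') is also a unit clause — contradiction.
Neither y_21 = 1 nor y_21 = 0 works.
Neither y_12 = 1 nor y_12 = 0 works.
Backtrack on y_11: now try y_11 = 1.
Unit clause (y_21') forces y_21 = 0.
Unit clause (y_31') forces y_31 = 0.
Unit clause (y_41') forces y_41 = 0.
Case y_22 = 1:
Unit clause (y_12') forces y_12 = 0.
Unit clause (y_32') forces y_32 = 0.
Unit clause (y_33) forces y_33 = 1.
Unit clause (y_42') forces y_42 = 0.
Unit clause (y_43) forces y_43 = 1.
But (y_43') is also a unit clause — contradiction.
Backtrack on y_22: now try y_22 = 0.
Unit clause (y_23) forces y_23 = 1.
Unit clause (y_13') forces y_13 = 0.
Unit clause (y_33') forces y_33 = 0.
Unit clause (y_32) forces y_32 = 1.
Unit clause (y_12') forces y_12 = 0.
Unit clause (y_42') forces y_42 = 0.
Unit clause (y_43) forces y_43 = 1.
But (y_43') is also a unit clause — contradiction.
Neither y_22 = 1 nor y_22 = 0 works.
Neither y_11 = 1 nor y_11 = 0 works.

UNSATISFIABLE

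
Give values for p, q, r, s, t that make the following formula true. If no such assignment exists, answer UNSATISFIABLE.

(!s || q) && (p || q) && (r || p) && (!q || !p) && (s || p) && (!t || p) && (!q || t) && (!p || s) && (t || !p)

Suppose s = false.
From the singleton clause (p), p = true.
Now (!p) is unsatisfied and unit — conflict.
Undo s and try s = true.
From the singleton clause (q), q = true.
From the singleton clause (!p), p = false.
From the singleton clause (r), r = true.
From the singleton clause (!t), t = false.
Now (t) is unsatisfied and unit — conflict.
Neither s = true nor s = false works.

UNSATISFIABLE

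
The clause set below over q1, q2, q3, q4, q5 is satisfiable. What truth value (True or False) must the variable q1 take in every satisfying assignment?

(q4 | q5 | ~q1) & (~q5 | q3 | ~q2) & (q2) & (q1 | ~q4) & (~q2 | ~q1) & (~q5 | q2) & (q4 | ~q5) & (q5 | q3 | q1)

Suppose q1 = 1.
From the singleton clause (q2), q2 = 1.
Now (~q2) is unsatisfied and unit — conflict.
So every satisfying assignment has q1 = False.

False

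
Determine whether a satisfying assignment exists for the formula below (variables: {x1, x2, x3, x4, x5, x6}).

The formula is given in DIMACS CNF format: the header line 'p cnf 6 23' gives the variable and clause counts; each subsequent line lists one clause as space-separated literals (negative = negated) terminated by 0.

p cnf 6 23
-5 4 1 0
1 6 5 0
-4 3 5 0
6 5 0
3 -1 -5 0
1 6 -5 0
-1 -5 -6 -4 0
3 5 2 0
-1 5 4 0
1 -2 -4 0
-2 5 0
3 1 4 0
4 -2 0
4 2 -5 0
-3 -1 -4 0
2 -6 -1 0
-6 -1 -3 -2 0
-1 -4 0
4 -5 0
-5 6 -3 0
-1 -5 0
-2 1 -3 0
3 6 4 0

Try x6 = True.
Try x2 = False.
The clause (¬x1) is unit, so x1 = False.
Try x5 = True.
The clause (x4) is unit, so x4 = True.
Every clause is now satisfied; x3 is unconstrained.
A satisfying assignment: x1 ↦ False; x2 ↦ False; x3 ↦ True; x4 ↦ True; x5 ↦ True; x6 ↦ True.

Yes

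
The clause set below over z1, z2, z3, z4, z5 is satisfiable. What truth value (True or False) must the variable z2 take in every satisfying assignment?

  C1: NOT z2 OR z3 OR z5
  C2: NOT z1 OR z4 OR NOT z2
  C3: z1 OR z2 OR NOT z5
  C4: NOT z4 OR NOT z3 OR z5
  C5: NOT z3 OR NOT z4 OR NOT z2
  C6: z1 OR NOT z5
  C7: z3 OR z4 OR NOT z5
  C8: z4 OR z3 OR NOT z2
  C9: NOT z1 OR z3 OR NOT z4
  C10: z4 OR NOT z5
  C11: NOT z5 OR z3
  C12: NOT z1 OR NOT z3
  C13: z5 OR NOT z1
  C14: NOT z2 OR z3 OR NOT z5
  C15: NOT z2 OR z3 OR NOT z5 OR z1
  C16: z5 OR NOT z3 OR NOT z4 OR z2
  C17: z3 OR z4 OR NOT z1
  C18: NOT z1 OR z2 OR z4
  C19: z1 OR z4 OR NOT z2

Suppose z2 = true.
Try z3 = true.
(NOT z4) alone gives z4 = false.
(NOT z1) alone gives z1 = false.
That conflicts with the unit clause (z1).
Undo z3 and try z3 = false.
(z5) alone gives z5 = true.
That conflicts with the unit clause (NOT z5).
Both values of z3 lead to a conflict.
So every satisfying assignment has z2 = False.

False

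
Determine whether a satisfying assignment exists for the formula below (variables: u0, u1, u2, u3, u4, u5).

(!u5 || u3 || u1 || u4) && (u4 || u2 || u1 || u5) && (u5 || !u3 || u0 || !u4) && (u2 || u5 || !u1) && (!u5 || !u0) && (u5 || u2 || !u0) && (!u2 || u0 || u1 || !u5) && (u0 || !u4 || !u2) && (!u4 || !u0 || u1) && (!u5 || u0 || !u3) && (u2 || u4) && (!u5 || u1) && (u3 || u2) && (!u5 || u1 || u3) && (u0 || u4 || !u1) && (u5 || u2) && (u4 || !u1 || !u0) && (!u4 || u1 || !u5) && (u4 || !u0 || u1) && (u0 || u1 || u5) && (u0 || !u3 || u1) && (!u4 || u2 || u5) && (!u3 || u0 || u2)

Case u5 = false:
The clause (u2) is unit, so u2 = true.
Case u0 = true:
Case u4 = true:
The clause (u1) is unit, so u1 = true.
Every clause is now satisfied; u3 is unconstrained.
A satisfying assignment: u0: true, u1: true, u2: true, u3: true, u4: true, u5: false.

Yes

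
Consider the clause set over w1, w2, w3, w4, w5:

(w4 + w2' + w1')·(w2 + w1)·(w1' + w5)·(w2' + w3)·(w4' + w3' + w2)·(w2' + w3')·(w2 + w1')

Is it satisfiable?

Try w2 = 1.
The clause (w3) is unit, so w3 = 1.
Now (w3') is unsatisfied and unit — conflict.
Undo w2 and try w2 = 0.
The clause (w1) is unit, so w1 = 1.
Now (w1') is unsatisfied and unit — conflict.
Both values of w2 lead to a conflict.
No assignment satisfies every clause.

Unsatisfiable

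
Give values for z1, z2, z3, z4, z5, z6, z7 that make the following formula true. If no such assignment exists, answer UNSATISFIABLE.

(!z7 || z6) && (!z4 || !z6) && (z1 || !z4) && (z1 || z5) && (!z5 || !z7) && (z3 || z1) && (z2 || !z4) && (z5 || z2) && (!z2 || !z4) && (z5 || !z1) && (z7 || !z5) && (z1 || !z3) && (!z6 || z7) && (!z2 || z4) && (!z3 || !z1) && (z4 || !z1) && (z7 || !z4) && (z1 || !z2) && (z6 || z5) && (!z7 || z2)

Branch on z7: set z7 = false.
(!z5) alone gives z5 = false.
(z1) alone gives z1 = true.
Now (!z1) is unsatisfied and unit — conflict.
Undo z7 and try z7 = true.
(z6) alone gives z6 = true.
(!z4) alone gives z4 = false.
(!z5) alone gives z5 = false.
(z1) alone gives z1 = true.
Now (!z1) is unsatisfied and unit — conflict.
Neither z7 = true nor z7 = false works.

UNSATISFIABLE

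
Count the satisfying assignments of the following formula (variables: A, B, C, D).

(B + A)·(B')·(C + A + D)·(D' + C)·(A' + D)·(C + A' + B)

1

There are 2^4 = 16 truth assignments over (A, B, C, D).
Check each against the 6 clauses (columns in the order A, B, C, D):
  F F F F  ✗ fails (B + A)
  F F F T  ✗ fails (B + A)
  F F T F  ✗ fails (B + A)
  F F T T  ✗ fails (B + A)
  F T F F  ✗ fails (B')
  F T F T  ✗ fails (B')
  F T T F  ✗ fails (B')
  F T T T  ✗ fails (B')
  T F F F  ✗ fails (A' + D)
  T F F T  ✗ fails (D' + C)
  T F T F  ✗ fails (A' + D)
  T F T T  ✓ satisfies all
  T T F F  ✗ fails (B')
  T T F T  ✗ fails (B')
  T T T F  ✗ fails (B')
  T T T T  ✗ fails (B')
1 of the 16 rows is a model.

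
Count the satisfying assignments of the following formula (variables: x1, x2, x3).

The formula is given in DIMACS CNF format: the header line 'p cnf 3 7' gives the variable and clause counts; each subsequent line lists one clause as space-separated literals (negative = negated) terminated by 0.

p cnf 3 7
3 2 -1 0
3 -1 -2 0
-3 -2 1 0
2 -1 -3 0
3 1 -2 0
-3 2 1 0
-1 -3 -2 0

1

There are 2^3 = 8 truth assignments over (x1, x2, x3).
Split on x2. With x2 = True, the clauses containing x2 are satisfied and ¬x2 drops from the rest; 0 of the 2^2 = 4 assignments to the other variables satisfy what remains.
With x2 = False, by the same count on the reduced clause set, 1 assignment works.
Total: 0 + 1 = 1.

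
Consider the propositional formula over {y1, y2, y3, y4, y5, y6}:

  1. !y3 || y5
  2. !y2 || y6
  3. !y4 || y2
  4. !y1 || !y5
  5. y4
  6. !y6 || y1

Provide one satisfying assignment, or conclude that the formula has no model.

y1=true,  y2=true,  y3=false,  y4=true,  y5=false,  y6=true

From the singleton clause (y4), y4 = true.
From the singleton clause (y2), y2 = true.
From the singleton clause (y6), y6 = true.
From the singleton clause (y1), y1 = true.
From the singleton clause (!y5), y5 = false.
From the singleton clause (!y3), y3 = false.
All clauses are satisfied.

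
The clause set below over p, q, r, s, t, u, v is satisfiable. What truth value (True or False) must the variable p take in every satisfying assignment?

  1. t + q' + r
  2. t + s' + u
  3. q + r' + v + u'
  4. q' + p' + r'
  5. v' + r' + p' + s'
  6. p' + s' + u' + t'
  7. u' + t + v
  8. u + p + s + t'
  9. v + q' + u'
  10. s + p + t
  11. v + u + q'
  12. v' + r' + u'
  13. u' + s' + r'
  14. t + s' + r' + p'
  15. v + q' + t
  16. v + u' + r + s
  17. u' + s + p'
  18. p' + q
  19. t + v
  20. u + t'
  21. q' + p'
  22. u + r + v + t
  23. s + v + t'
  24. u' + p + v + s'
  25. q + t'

Suppose p = 1.
The clause (q) is unit, so q = 1.
Now (q') is unsatisfied and unit — conflict.
So every satisfying assignment has p = False.

False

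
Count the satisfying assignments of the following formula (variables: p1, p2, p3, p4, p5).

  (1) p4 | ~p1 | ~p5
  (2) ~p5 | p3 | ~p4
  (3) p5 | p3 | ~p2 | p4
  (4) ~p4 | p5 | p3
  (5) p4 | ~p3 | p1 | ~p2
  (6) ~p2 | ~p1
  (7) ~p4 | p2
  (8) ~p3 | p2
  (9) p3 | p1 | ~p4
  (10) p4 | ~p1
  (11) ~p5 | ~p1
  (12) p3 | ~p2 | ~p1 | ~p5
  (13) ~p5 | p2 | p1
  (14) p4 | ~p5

3

There are 2^5 = 32 truth assignments over (p1, p2, p3, p4, p5).
Split on p1. With p1 = 1, the clauses containing p1 are satisfied and ~p1 drops from the rest; 0 of the 2^4 = 16 assignments to the other variables satisfy what remains.
With p1 = 0, by the same count on the reduced clause set, 3 assignments work.
(One model: p1=F, p2=F, p3=F, p4=F, p5=F.)
Total: 0 + 3 = 3.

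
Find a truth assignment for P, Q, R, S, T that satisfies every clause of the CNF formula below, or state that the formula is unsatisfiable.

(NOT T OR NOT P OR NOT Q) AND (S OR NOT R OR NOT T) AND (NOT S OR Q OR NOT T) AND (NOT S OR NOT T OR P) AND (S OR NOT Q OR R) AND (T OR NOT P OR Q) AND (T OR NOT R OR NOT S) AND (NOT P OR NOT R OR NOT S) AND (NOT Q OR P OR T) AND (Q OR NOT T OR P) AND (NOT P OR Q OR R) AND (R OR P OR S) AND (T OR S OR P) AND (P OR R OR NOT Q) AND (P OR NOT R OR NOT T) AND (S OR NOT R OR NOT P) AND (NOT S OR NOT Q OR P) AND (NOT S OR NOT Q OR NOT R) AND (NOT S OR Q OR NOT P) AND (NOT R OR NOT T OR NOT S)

P ↦ true,  Q ↦ true,  R ↦ false,  S ↦ true,  T ↦ false

Suppose T = false.
Suppose P = true.
Unit clause (Q) forces Q = true.
Suppose S = true.
Unit clause (NOT R) forces R = false.
All clauses are satisfied.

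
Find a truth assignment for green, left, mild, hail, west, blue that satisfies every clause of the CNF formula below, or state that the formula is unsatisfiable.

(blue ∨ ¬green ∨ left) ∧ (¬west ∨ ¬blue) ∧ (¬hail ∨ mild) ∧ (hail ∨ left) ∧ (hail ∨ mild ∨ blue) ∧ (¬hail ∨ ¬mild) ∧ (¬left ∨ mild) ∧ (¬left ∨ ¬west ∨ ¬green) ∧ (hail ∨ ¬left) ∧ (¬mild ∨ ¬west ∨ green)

Try west = False.
Try hail = False.
From the singleton clause (left), left = True.
Now (¬left) is unsatisfied and unit — conflict.
So hail must be the other value — set hail = True.
From the singleton clause (mild), mild = True.
Now (¬mild) is unsatisfied and unit — conflict.
Both values of hail lead to a conflict.
So west must be the other value — set west = True.
From the singleton clause (¬blue), blue = False.
Try green = False.
From the singleton clause (¬mild), mild = False.
From the singleton clause (¬hail), hail = False.
Now (hail) is unsatisfied and unit — conflict.
So green must be the other value — set green = True.
From the singleton clause (left), left = True.
Now (¬left) is unsatisfied and unit — conflict.
Both values of green lead to a conflict.
Both values of west lead to a conflict.

UNSATISFIABLE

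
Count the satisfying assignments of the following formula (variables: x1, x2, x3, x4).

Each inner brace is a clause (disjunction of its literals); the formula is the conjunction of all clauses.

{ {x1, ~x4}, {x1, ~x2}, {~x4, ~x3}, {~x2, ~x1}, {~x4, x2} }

There are 2^4 = 16 truth assignments over (x1, x2, x3, x4).
Split on x1. With x1 = 1, the clauses containing x1 are satisfied and ~x1 drops from the rest; 2 of the 2^3 = 8 assignments to the other variables satisfy what remains.
With x1 = 0, by the same count on the reduced clause set, 2 assignments work.
(One model: x1=F, x2=F, x3=F, x4=F.)
Total: 2 + 2 = 4.

4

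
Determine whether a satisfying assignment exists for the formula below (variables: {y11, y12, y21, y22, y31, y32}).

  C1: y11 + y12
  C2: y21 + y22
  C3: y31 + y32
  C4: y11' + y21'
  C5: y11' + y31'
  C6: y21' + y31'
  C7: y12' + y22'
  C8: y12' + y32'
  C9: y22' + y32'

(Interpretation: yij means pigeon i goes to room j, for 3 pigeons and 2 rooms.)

Unsatisfiable

Case y11 = 1:
From the singleton clause (y21'), y21 = 0.
From the singleton clause (y22), y22 = 1.
From the singleton clause (y31'), y31 = 0.
From the singleton clause (y32), y32 = 1.
That conflicts with the unit clause (y32').
That branch fails; take y11 = 0 instead.
From the singleton clause (y12), y12 = 1.
From the singleton clause (y22'), y22 = 0.
From the singleton clause (y21), y21 = 1.
From the singleton clause (y31'), y31 = 0.
From the singleton clause (y32), y32 = 1.
That conflicts with the unit clause (y32').
Either choice for y11 ends in contradiction.
No assignment satisfies every clause.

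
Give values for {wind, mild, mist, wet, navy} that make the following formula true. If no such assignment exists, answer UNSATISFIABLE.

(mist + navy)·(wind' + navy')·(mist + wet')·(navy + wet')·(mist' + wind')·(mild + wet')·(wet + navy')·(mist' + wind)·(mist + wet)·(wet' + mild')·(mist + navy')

Case mist = 1:
The clause (wind') is unit, so wind = 0.
Now (wind) is unsatisfied and unit — conflict.
Backtrack on mist: now try mist = 0.
The clause (navy) is unit, so navy = 1.
Now (navy') is unsatisfied and unit — conflict.
Neither mist = 1 nor mist = 0 works.

UNSATISFIABLE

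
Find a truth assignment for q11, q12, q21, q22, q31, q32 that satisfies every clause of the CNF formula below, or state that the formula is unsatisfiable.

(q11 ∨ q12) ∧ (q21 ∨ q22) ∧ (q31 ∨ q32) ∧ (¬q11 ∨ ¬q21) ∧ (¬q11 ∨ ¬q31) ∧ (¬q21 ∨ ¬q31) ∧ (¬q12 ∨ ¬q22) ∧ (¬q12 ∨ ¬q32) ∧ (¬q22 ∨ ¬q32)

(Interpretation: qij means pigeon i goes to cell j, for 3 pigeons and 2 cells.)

UNSATISFIABLE

Case q11 = True:
From the singleton clause (¬q21), q21 = False.
From the singleton clause (q22), q22 = True.
From the singleton clause (¬q31), q31 = False.
From the singleton clause (q32), q32 = True.
That conflicts with the unit clause (¬q32).
Undo q11 and try q11 = False.
From the singleton clause (q12), q12 = True.
From the singleton clause (¬q22), q22 = False.
From the singleton clause (q21), q21 = True.
From the singleton clause (¬q31), q31 = False.
From the singleton clause (q32), q32 = True.
That conflicts with the unit clause (¬q32).
Both values of q11 lead to a conflict.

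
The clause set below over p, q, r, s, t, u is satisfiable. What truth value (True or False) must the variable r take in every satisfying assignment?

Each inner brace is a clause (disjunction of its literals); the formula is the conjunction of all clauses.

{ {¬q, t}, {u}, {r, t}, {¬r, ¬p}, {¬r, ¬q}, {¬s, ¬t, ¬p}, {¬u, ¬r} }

False

Suppose r = True.
The clause (u) is unit, so u = True.
That conflicts with the unit clause (¬u).
So every satisfying assignment has r = False.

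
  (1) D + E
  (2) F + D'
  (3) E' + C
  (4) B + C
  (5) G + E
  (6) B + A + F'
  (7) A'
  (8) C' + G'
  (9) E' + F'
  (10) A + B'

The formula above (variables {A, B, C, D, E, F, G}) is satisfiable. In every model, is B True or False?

False

Suppose B = 1.
(A') alone gives A = 0.
But (A) is also a unit clause — contradiction.
So every satisfying assignment has B = False.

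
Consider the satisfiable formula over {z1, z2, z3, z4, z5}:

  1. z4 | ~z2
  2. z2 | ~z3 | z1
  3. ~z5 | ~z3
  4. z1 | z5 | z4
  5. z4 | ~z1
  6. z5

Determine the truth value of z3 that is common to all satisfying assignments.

Suppose z3 = 1.
The clause (~z5) is unit, so z5 = 0.
That conflicts with the unit clause (z5).
So every satisfying assignment has z3 = False.

False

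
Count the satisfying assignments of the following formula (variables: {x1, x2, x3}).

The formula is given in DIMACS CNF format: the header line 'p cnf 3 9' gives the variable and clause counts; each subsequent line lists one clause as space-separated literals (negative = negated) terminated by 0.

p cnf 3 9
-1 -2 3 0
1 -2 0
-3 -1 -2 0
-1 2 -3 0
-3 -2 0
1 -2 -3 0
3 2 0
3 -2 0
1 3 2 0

There are 2^3 = 8 truth assignments over (x1, x2, x3).
Check each against the 9 clauses (columns in the order x1, x2, x3):
  F F F  ✗ fails (x3 ∨ x2)
  F F T  ✓ satisfies all
  F T F  ✗ fails (x1 ∨ ¬x2)
  F T T  ✗ fails (x1 ∨ ¬x2)
  T F F  ✗ fails (x3 ∨ x2)
  T F T  ✗ fails (¬x1 ∨ x2 ∨ ¬x3)
  T T F  ✗ fails (¬x1 ∨ ¬x2 ∨ x3)
  T T T  ✗ fails (¬x3 ∨ ¬x1 ∨ ¬x2)
1 of the 8 rows is a model.

1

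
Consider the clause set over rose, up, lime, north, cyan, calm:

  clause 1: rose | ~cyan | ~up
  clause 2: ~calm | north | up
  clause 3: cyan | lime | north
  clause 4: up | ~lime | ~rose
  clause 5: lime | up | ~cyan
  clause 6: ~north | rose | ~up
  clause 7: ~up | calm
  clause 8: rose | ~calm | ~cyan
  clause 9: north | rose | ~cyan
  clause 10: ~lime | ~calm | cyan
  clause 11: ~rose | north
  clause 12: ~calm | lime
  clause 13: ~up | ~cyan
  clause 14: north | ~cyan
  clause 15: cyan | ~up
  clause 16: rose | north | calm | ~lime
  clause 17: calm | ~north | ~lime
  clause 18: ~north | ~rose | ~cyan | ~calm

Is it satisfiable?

Satisfiable

Suppose up = 0.
Suppose calm = 0.
Suppose lime = 0.
The clause (~cyan) is unit, so cyan = 0.
The clause (north) is unit, so north = 1.
No clause remains; rose is free.
A satisfying assignment: rose: 1, up: 0, lime: 0, north: 1, cyan: 0, calm: 0.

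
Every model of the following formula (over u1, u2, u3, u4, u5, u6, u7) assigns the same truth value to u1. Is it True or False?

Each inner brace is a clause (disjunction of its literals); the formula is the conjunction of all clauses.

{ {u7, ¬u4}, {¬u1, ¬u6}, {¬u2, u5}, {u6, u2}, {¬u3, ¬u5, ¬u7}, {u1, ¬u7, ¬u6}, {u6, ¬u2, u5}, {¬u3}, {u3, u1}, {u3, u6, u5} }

Suppose u1 = False.
From the singleton clause (¬u3), u3 = False.
That conflicts with the unit clause (u3).
So every satisfying assignment has u1 = True.

True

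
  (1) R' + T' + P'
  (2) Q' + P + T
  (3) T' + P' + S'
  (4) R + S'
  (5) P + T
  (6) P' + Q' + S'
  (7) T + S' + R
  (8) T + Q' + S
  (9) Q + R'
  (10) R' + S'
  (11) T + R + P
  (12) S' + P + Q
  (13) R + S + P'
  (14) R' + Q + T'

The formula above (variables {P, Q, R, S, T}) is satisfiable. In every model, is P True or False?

False

Suppose P = 1.
Branch on R: set R = 0.
The clause (S') is unit, so S = 0.
That conflicts with the unit clause (S).
Undo R and try R = 1.
The clause (T') is unit, so T = 0.
The clause (Q) is unit, so Q = 1.
The clause (S') is unit, so S = 0.
That conflicts with the unit clause (S).
Neither R = 1 nor R = 0 works.
So every satisfying assignment has P = False.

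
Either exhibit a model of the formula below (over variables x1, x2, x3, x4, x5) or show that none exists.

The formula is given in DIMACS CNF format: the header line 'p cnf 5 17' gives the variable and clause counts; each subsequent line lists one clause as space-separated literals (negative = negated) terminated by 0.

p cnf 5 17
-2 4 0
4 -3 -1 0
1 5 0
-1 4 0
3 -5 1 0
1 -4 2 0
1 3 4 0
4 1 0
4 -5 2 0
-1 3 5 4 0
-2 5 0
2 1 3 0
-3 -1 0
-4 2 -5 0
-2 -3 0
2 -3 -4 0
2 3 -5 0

Case x2 = True:
From the singleton clause (x4), x4 = True.
From the singleton clause (x5), x5 = True.
From the singleton clause (¬x3), x3 = False.
From the singleton clause (x1), x1 = True.
All clauses are satisfied.

x1: True; x2: True; x3: False; x4: True; x5: True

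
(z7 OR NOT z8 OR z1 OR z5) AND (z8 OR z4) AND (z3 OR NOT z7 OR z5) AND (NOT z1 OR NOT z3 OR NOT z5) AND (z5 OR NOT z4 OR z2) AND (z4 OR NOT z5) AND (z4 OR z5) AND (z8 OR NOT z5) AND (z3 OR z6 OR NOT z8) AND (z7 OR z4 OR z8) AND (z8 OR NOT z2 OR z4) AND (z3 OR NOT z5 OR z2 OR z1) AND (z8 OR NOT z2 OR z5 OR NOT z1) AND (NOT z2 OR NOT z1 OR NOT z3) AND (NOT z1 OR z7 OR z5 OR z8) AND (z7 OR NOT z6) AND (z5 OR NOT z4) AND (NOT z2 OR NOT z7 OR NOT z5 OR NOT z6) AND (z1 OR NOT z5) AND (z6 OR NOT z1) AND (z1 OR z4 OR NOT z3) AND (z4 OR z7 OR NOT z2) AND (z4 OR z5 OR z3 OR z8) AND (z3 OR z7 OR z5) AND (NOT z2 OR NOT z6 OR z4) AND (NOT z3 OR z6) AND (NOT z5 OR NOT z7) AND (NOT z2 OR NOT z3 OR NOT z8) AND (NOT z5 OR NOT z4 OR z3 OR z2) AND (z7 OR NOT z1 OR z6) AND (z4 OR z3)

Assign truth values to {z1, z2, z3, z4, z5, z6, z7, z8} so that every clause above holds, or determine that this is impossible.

UNSATISFIABLE

Branch on z8: set z8 = true.
Branch on z4: set z4 = true.
From the singleton clause (z5), z5 = true.
From the singleton clause (z1), z1 = true.
From the singleton clause (NOT z3), z3 = false.
From the singleton clause (z6), z6 = true.
From the singleton clause (z7), z7 = true.
Now (NOT z7) is unsatisfied and unit — conflict.
So z4 must be the other value — set z4 = false.
From the singleton clause (NOT z5), z5 = false.
Now (z5) is unsatisfied and unit — conflict.
Neither z4 = true nor z4 = false works.
So z8 must be the other value — set z8 = false.
From the singleton clause (z4), z4 = true.
From the singleton clause (NOT z5), z5 = false.
Now (z5) is unsatisfied and unit — conflict.
Neither z8 = true nor z8 = false works.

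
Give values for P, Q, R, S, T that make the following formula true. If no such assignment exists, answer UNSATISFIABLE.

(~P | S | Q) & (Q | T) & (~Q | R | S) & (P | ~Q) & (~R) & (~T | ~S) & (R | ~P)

P ↦ 0,  Q ↦ 0,  R ↦ 0,  S ↦ 0,  T ↦ 1

(~R) alone gives R = 0.
(~P) alone gives P = 0.
(~Q) alone gives Q = 0.
(T) alone gives T = 1.
(~S) alone gives S = 0.
This assignment satisfies each clause.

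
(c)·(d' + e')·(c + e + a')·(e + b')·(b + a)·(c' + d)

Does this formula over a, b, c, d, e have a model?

Yes

The clause (c) is unit, so c = 1.
The clause (d) is unit, so d = 1.
The clause (e') is unit, so e = 0.
The clause (b') is unit, so b = 0.
The clause (a) is unit, so a = 1.
Every clause now holds.
A satisfying assignment: a: 1,  b: 0,  c: 1,  d: 1,  e: 0.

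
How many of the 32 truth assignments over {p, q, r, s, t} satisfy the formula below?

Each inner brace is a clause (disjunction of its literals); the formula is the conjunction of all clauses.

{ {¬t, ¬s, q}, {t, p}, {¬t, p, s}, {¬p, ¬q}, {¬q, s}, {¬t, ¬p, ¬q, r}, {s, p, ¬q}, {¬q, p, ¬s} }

There are 2^5 = 32 truth assignments over (p, q, r, s, t).
Split on p. With p = True, the clauses containing p are satisfied and ¬p drops from the rest; 6 of the 2^4 = 16 assignments to the other variables satisfy what remains.
With p = False, by the same count on the reduced clause set, 0 assignments work.
Total: 6 + 0 = 6.

6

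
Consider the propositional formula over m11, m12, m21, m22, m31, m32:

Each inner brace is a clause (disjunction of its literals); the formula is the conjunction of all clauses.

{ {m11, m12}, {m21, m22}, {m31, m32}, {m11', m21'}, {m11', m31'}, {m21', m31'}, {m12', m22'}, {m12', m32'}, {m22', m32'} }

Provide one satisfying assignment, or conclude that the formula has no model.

Case m11 = 1:
(m21') alone gives m21 = 0.
(m22) alone gives m22 = 1.
(m31') alone gives m31 = 0.
(m32) alone gives m32 = 1.
Now (m32') is unsatisfied and unit — conflict.
Backtrack on m11: now try m11 = 0.
(m12) alone gives m12 = 1.
(m22') alone gives m22 = 0.
(m21) alone gives m21 = 1.
(m31') alone gives m31 = 0.
(m32) alone gives m32 = 1.
Now (m32') is unsatisfied and unit — conflict.
Neither m11 = 1 nor m11 = 0 works.

UNSATISFIABLE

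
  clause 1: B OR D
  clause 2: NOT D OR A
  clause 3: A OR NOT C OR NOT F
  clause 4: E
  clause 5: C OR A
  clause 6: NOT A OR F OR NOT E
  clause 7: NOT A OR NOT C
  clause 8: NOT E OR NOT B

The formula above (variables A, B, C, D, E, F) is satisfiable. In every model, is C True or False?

False

Suppose C = true.
From the singleton clause (E), E = true.
From the singleton clause (NOT A), A = false.
From the singleton clause (NOT D), D = false.
From the singleton clause (B), B = true.
Now (NOT B) is unsatisfied and unit — conflict.
So every satisfying assignment has C = False.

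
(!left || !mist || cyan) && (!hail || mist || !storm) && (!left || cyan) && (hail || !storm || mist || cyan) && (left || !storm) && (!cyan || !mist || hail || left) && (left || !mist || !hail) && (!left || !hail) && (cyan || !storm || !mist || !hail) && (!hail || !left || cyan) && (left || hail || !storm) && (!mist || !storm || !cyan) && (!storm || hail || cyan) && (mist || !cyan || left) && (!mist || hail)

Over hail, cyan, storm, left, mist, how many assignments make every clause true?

There are 2^5 = 32 truth assignments over (hail, cyan, storm, left, mist).
Split on cyan. With cyan = true, the clauses containing cyan are satisfied and !cyan drops from the rest; 2 of the 2^4 = 16 assignments to the other variables satisfy what remains.
With cyan = false, by the same count on the reduced clause set, 2 assignments work.
(One model: hail=F, cyan=F, storm=F, left=F, mist=F.)
Total: 2 + 2 = 4.

4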